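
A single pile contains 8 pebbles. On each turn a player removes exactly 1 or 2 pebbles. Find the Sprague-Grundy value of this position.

2

Grundy values for subtraction set {1, 2}:
k:     0  1  2  3  4  5  6  7  8
g(k):  0  1  2  0  1  2  0  1  2
So g(8) = 2.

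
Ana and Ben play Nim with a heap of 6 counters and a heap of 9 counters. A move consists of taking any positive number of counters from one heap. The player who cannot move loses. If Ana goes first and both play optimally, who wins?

Ana wins

Compute the nim-sum pairwise:
6 XOR 9 = 15
The nim-sum is 15 ≠ 0, so this is an N-position: the player to move can win; Ana has a winning move.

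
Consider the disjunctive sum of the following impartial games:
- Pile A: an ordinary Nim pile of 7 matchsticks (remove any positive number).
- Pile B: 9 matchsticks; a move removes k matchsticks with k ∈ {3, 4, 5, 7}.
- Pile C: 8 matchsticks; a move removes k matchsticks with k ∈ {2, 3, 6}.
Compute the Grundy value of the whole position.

6

Pile A is a plain Nim pile of size 7, so its Grundy value is 7.
For pile B, compute g(0), g(1), … with moves {3, 4, 5, 7}:
k:     0  1  2  3  4  5  6  7  8  9
g(k):  0  0  0  1  1  1  2  2  2  3
So g(9) = 3.
Build the Grundy sequence for pile C with g(k) = mex{g(k−s) : s ∈ {2, 3, 6}, s ≤ k}:
k:     0  1  2  3  4  5  6  7  8
g(k):  0  0  1  1  2  0  3  1  2
So g(8) = 2.
By the Sprague-Grundy theorem, the Grundy value of a sum of independent games is the XOR of the component values.
Combined value = 7 XOR 3 XOR 2 = 6.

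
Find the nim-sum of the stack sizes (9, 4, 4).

9

Compute the nim-sum pairwise:
9 ⊕ 4 = 13
13 ⊕ 4 = 9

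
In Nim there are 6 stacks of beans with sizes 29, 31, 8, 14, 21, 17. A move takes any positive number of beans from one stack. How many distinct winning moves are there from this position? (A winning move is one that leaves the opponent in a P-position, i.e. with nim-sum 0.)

0

Nim-sum: 29 ^ 31 ^ 8 ^ 14 ^ 21 ^ 17 = 0.
The nim-sum is already 0, so every move leaves a nonzero nim-sum — there are no winning moves.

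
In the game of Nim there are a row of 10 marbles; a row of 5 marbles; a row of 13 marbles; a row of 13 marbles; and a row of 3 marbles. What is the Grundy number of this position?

Write each in binary and XOR column by column:
  1010  (10)
  0101  (5)
  1101  (13)
  1101  (13)
  0011  (3)
  ----
  1100  (12)

12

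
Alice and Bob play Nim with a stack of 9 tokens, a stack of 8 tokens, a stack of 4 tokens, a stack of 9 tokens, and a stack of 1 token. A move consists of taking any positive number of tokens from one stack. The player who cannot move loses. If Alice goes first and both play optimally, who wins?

Nim-sum: 9 ^ 8 ^ 4 ^ 9 ^ 1 = 13.
The nim-sum is 13 ≠ 0, so this is an N-position: the player to move can win; Alice has a winning move.

Alice wins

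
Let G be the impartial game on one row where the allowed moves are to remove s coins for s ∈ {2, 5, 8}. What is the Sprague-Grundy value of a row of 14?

Grundy values for subtraction set {2, 5, 8}:
g(0) = mex{} = 0
g(1) = mex{} = 0
g(2) = mex{0} = 1
g(3) = mex{0} = 1
g(4) = mex{1} = 0
g(5) = mex{0,1} = 2
g(6) = mex{0} = 1
g(7) = mex{1,2} = 0
g(8) = mex{0,1} = 2
g(9) = mex{0} = 1
g(10) = mex{1,2} = 0
g(11) = mex{1} = 0
g(12) = mex{0} = 1
g(13) = mex{0,2} = 1
g(14) = mex{1} = 0
So g(14) = 0.

0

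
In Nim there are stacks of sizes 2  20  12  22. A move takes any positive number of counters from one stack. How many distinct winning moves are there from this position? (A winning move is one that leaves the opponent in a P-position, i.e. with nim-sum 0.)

1

Compute the nim-sum pairwise:
2 XOR 20 = 22
22 XOR 12 = 26
26 XOR 22 = 12
The overall nim-sum is X = 12. A stack of size p has a winning move iff p XOR X < p (reduce it to p XOR X).
  2: 2 XOR 12 = 14 ≥ 2 — no move.
  20: 20 XOR 12 = 24 ≥ 20 — no move.
  12: 12 XOR 12 = 0 < 12 — winning move (to 0).
  22: 22 XOR 12 = 26 ≥ 22 — no move.
That gives 1 winning move.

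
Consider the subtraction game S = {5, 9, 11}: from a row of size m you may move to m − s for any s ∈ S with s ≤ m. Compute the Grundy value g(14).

Grundy values for subtraction set {5, 9, 11}:
k:     0  1  2  3  4  5  6  7  8  9 10 11 12 13 14
g(k):  0  0  0  0  0  1  1  1  1  1  2  2  2  2  2
So g(14) = 2.

2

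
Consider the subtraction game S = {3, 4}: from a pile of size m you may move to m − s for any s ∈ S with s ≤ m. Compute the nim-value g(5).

1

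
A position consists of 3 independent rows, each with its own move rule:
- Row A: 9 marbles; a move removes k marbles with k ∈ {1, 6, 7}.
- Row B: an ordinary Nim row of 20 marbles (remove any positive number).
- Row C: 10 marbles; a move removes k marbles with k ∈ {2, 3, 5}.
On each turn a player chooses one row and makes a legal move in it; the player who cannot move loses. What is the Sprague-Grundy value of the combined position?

For row A, compute g(0), g(1), … with moves {1, 6, 7}:
g(0) = mex{} = 0
g(1) = mex{0} = 1
g(2) = mex{1} = 0
g(3) = mex{0} = 1
g(4) = mex{1} = 0
g(5) = mex{0} = 1
g(6) = mex{0,1} = 2
g(7) = mex{0,1,2} = 3
g(8) = mex{0,1,3} = 2
g(9) = mex{0,1,2} = 3
So g(9) = 3.
Row B is a plain Nim row of size 20, so its Grundy value is 20.
Build the Grundy sequence for row C with g(k) = mex{g(k−s) : s ∈ {2, 3, 5}, s ≤ k}:
g(0) = mex{} = 0
g(1) = mex{} = 0
g(2) = mex{0} = 1
g(3) = mex{0} = 1
g(4) = mex{0,1} = 2
g(5) = mex{0,1} = 2
g(6) = mex{0,1,2} = 3
g(7) = mex{1,2} = 0
g(8) = mex{1,2,3} = 0
g(9) = mex{0,2,3} = 1
g(10) = mex{0,2} = 1
So g(10) = 1.
By the Sprague-Grundy theorem, the Grundy value of a sum of independent games is the XOR of the component values.
Combined value = 3 ⊕ 20 ⊕ 1 = 22.

22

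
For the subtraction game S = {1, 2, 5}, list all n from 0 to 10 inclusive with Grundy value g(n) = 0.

Compute g(0), g(1), … for moves {1, 2, 5}:
g(0) = mex{} = 0
g(1) = mex{0} = 1
g(2) = mex{0,1} = 2
g(3) = mex{1,2} = 0
g(4) = mex{0,2} = 1
g(5) = mex{0,1} = 2
g(6) = mex{1,2} = 0
g(7) = mex{0,2} = 1
g(8) = mex{0,1} = 2
g(9) = mex{1,2} = 0
g(10) = mex{0,2} = 1
The P-positions (g = 0) in 0..10 are 0, 3, 6, 9.

0, 3, 6, 9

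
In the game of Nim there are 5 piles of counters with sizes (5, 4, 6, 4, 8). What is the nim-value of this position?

11

Write each in binary and XOR column by column:
  0101  (5)
  0100  (4)
  0110  (6)
  0100  (4)
  1000  (8)
  ----
  1011  (11)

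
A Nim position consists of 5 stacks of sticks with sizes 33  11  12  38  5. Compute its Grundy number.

Nim-sum: 33 ^ 11 ^ 12 ^ 38 ^ 5 = 5.

5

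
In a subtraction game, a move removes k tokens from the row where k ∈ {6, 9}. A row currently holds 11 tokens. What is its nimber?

Compute g(0), g(1), … for moves {6, 9}:
g(0) = mex{} = 0
g(1) = mex{} = 0
g(2) = mex{} = 0
g(3) = mex{} = 0
g(4) = mex{} = 0
g(5) = mex{} = 0
g(6) = mex{0} = 1
g(7) = mex{0} = 1
g(8) = mex{0} = 1
g(9) = mex{0} = 1
g(10) = mex{0} = 1
g(11) = mex{0} = 1
So g(11) = 1.

1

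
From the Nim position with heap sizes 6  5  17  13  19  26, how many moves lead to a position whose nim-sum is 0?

3

Write each in binary and XOR column by column:
  00110  (6)
  00101  (5)
  10001  (17)
  01101  (13)
  10011  (19)
  11010  (26)
  -----
  10110  (22)
The overall nim-sum is X = 22. A heap of size p has a winning move iff p XOR X < p (reduce it to p XOR X).
  6: 6 XOR 22 = 16 ≥ 6 — no move.
  5: 5 XOR 22 = 19 ≥ 5 — no move.
  17: 17 XOR 22 = 7 < 17 — winning move (to 7).
  13: 13 XOR 22 = 27 ≥ 13 — no move.
  19: 19 XOR 22 = 5 < 19 — winning move (to 5).
  26: 26 XOR 22 = 12 < 26 — winning move (to 12).
That gives 3 winning moves.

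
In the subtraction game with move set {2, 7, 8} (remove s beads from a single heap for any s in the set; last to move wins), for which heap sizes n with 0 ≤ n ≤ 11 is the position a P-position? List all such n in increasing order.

0, 1, 4, 5, 10

Grundy values for subtraction set {2, 7, 8}:
k:     0  1  2  3  4  5  6  7  8  9 10 11
g(k):  0  0  1  1  0  0  1  1  2  2  0  3
The P-positions (g = 0) in 0..11 are 0, 1, 4, 5, 10.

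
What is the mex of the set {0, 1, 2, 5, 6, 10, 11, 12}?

3

The values 0, 1, 2 are all present; 3 is the first non-negative integer missing from the set.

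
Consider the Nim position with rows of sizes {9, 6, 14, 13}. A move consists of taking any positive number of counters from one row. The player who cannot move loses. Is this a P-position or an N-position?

Compute the nim-sum pairwise:
9 ^ 6 = 15
15 ^ 14 = 1
1 ^ 13 = 12
The nim-sum is 12 ≠ 0, so this is an N-position: the player to move can win.

N-position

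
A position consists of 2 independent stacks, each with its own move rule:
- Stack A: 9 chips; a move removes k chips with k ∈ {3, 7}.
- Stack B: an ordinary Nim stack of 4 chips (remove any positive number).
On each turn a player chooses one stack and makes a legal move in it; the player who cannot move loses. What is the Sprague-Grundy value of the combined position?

5

Grundy values for stack A (subtraction set {3, 7}):
g(0) = mex{} = 0
g(1) = mex{} = 0
g(2) = mex{} = 0
g(3) = mex{0} = 1
g(4) = mex{0} = 1
g(5) = mex{0} = 1
g(6) = mex{1} = 0
g(7) = mex{0,1} = 2
g(8) = mex{0,1} = 2
g(9) = mex{0} = 1
So g(9) = 1.
Stack B is a plain Nim stack of size 4, so its Grundy value is 4.
The value of a disjunctive sum is the nim-sum of the parts.
Combined value = 1 XOR 4 = 5.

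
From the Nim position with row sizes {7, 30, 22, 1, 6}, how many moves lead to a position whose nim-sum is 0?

1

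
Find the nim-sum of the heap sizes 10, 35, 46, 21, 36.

Write each in binary and XOR column by column:
  001010  (10)
  100011  (35)
  101110  (46)
  010101  (21)
  100100  (36)
  ------
  110110  (54)

54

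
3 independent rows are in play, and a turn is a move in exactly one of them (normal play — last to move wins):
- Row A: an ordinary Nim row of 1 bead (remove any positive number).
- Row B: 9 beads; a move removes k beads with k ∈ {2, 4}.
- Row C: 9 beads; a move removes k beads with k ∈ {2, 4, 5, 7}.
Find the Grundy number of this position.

0

Row A is a plain Nim row of size 1, so its Grundy value is 1.
Grundy values for row B (subtraction set {2, 4}):
g(0) = mex{} = 0
g(1) = mex{} = 0
g(2) = mex{0} = 1
g(3) = mex{0} = 1
g(4) = mex{0,1} = 2
g(5) = mex{0,1} = 2
g(6) = mex{1,2} = 0
g(7) = mex{1,2} = 0
g(8) = mex{0,2} = 1
g(9) = mex{0,2} = 1
So g(9) = 1.
Build the Grundy sequence for row C with g(k) = mex{g(k−s) : s ∈ {2, 4, 5, 7}, s ≤ k}:
k:     0  1  2  3  4  5  6  7  8  9
g(k):  0  0  1  1  2  2  3  3  4  0
So g(9) = 0.
By the Sprague-Grundy theorem, the Grundy value of a sum of independent games is the XOR of the component values.
Combined value = 1 ⊕ 1 ⊕ 0 = 0.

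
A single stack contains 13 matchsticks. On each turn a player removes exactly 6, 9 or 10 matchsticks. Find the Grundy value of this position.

2

Grundy values for subtraction set {6, 9, 10}:
k:     0  1  2  3  4  5  6  7  8  9 10 11 12 13
g(k):  0  0  0  0  0  0  1  1  1  1  1  1  2  2
So g(13) = 2.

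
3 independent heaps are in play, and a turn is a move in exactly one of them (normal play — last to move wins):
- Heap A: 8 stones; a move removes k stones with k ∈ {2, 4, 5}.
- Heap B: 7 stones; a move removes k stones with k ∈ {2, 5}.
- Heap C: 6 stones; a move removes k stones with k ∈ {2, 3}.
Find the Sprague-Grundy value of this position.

Grundy values for heap A (subtraction set {2, 4, 5}):
k:     0  1  2  3  4  5  6  7  8
g(k):  0  0  1  1  2  2  3  0  0
So g(8) = 0.
Build the Grundy sequence for heap B with g(k) = mex{g(k−s) : s ∈ {2, 5}, s ≤ k}:
g(0) = mex{} = 0
g(1) = mex{} = 0
g(2) = mex{0} = 1
g(3) = mex{0} = 1
g(4) = mex{1} = 0
g(5) = mex{0,1} = 2
g(6) = mex{0} = 1
g(7) = mex{1,2} = 0
So g(7) = 0.
Build the Grundy sequence for heap C with g(k) = mex{g(k−s) : s ∈ {2, 3}, s ≤ k}:
g(0) = mex{} = 0
g(1) = mex{} = 0
g(2) = mex{0} = 1
g(3) = mex{0} = 1
g(4) = mex{0,1} = 2
g(5) = mex{1} = 0
g(6) = mex{1,2} = 0
So g(6) = 0.
By the Sprague-Grundy theorem, the Grundy value of a sum of independent games is the XOR of the component values.
Combined value = 0 ⊕ 0 ⊕ 0 = 0.

0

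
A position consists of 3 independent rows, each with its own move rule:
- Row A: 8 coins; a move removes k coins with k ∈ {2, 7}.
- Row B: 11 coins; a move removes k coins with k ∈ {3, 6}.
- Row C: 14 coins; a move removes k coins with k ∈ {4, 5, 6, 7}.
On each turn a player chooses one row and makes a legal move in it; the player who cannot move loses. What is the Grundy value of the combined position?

2

For row A, compute g(0), g(1), … with moves {2, 7}:
k:     0  1  2  3  4  5  6  7  8
g(k):  0  0  1  1  0  0  1  1  2
So g(8) = 2.
For row B, compute g(0), g(1), … with moves {3, 6}:
g(0) = mex{} = 0
g(1) = mex{} = 0
g(2) = mex{} = 0
g(3) = mex{0} = 1
g(4) = mex{0} = 1
g(5) = mex{0} = 1
g(6) = mex{0,1} = 2
g(7) = mex{0,1} = 2
g(8) = mex{0,1} = 2
g(9) = mex{1,2} = 0
g(10) = mex{1,2} = 0
g(11) = mex{1,2} = 0
So g(11) = 0.
Build the Grundy sequence for row C with g(k) = mex{g(k−s) : s ∈ {4, 5, 6, 7}, s ≤ k}:
g(0) = mex{} = 0
g(1) = mex{} = 0
g(2) = mex{} = 0
g(3) = mex{} = 0
g(4) = mex{0} = 1
g(5) = mex{0} = 1
g(6) = mex{0} = 1
g(7) = mex{0} = 1
g(8) = mex{0,1} = 2
g(9) = mex{0,1} = 2
g(10) = mex{0,1} = 2
g(11) = mex{1} = 0
g(12) = mex{1,2} = 0
g(13) = mex{1,2} = 0
g(14) = mex{1,2} = 0
So g(14) = 0.
By the Sprague-Grundy theorem, the Grundy value of a sum of independent games is the XOR of the component values.
Combined value = 2 XOR 0 XOR 0 = 2.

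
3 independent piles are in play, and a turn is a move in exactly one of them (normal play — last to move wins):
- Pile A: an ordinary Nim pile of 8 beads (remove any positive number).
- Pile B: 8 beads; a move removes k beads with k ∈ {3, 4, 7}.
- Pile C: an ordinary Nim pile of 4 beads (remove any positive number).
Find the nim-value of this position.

14

Pile A is a plain Nim pile of size 8, so its Grundy value is 8.
Grundy values for pile B (subtraction set {3, 4, 7}):
g(0) = mex{} = 0
g(1) = mex{} = 0
g(2) = mex{} = 0
g(3) = mex{0} = 1
g(4) = mex{0} = 1
g(5) = mex{0} = 1
g(6) = mex{0,1} = 2
g(7) = mex{0,1} = 2
g(8) = mex{0,1} = 2
So g(8) = 2.
Pile C is a plain Nim pile of size 4, so its Grundy value is 4.
The value of a disjunctive sum is the nim-sum of the parts.
Combined value = 8 ⊕ 2 ⊕ 4 = 14.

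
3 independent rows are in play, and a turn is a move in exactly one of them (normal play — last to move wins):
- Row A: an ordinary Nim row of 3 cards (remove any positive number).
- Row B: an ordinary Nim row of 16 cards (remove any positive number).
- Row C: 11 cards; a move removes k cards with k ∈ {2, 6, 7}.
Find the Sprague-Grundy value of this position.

Row A is a plain Nim row of size 3, so its Grundy value is 3.
Row B is a plain Nim row of size 16, so its Grundy value is 16.
Grundy values for row C (subtraction set {2, 6, 7}):
k:     0  1  2  3  4  5  6  7  8  9 10 11
g(k):  0  0  1  1  0  0  1  1  2  0  3  1
So g(11) = 1.
The value of a disjunctive sum is the nim-sum of the parts.
Combined value = 3 XOR 16 XOR 1 = 18.

18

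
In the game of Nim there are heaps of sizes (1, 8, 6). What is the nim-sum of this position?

Compute the nim-sum pairwise:
1 ^ 8 = 9
9 ^ 6 = 15

15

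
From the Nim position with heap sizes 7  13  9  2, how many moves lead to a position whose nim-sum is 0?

3

Nim-sum: 7 ^ 13 ^ 9 ^ 2 = 1.
The overall nim-sum is X = 1. A heap of size p has a winning move iff p XOR X < p (reduce it to p XOR X).
  7: 7 XOR 1 = 6 < 7 — winning move (to 6).
  13: 13 XOR 1 = 12 < 13 — winning move (to 12).
  9: 9 XOR 1 = 8 < 9 — winning move (to 8).
  2: 2 XOR 1 = 3 ≥ 2 — no move.
That gives 3 winning moves.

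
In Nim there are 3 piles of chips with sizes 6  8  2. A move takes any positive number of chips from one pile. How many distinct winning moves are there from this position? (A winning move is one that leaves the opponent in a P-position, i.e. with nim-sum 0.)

1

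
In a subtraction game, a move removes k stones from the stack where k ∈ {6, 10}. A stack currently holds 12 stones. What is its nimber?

Grundy values for subtraction set {6, 10}:
k:     0  1  2  3  4  5  6  7  8  9 10 11 12
g(k):  0  0  0  0  0  0  1  1  1  1  1  1  2
So g(12) = 2.

2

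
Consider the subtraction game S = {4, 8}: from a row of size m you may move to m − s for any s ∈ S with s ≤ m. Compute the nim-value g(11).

2

Compute g(0), g(1), … for moves {4, 8}:
k:     0  1  2  3  4  5  6  7  8  9 10 11
g(k):  0  0  0  0  1  1  1  1  2  2  2  2
So g(11) = 2.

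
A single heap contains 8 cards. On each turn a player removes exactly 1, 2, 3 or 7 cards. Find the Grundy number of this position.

0

Grundy values for subtraction set {1, 2, 3, 7}:
g(0) = mex{} = 0
g(1) = mex{0} = 1
g(2) = mex{0,1} = 2
g(3) = mex{0,1,2} = 3
g(4) = mex{1,2,3} = 0
g(5) = mex{0,2,3} = 1
g(6) = mex{0,1,3} = 2
g(7) = mex{0,1,2} = 3
g(8) = mex{1,2,3} = 0
So g(8) = 0.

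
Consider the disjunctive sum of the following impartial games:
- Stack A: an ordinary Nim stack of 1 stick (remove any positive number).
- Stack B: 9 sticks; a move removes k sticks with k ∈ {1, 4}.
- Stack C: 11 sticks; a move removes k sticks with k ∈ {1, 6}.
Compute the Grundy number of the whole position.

3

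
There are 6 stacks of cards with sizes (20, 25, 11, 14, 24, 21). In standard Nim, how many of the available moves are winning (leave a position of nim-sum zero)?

Nim-sum: 20 ^ 25 ^ 11 ^ 14 ^ 24 ^ 21 = 5.
The overall nim-sum is X = 5. A stack of size p has a winning move iff p XOR X < p (reduce it to p XOR X).
  20: 20 XOR 5 = 17 < 20 — winning move (to 17).
  25: 25 XOR 5 = 28 ≥ 25 — no move.
  11: 11 XOR 5 = 14 ≥ 11 — no move.
  14: 14 XOR 5 = 11 < 14 — winning move (to 11).
  24: 24 XOR 5 = 29 ≥ 24 — no move.
  21: 21 XOR 5 = 16 < 21 — winning move (to 16).
That gives 3 winning moves.

3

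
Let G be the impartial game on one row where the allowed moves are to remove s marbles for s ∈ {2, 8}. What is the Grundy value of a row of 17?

1

Grundy values for subtraction set {2, 8}:
k:     0  1  2  3  4  5  6  7  8  9 10 11 12 13 14 15 16 17
g(k):  0  0  1  1  0  0  1  1  2  2  0  0  1  1  0  0  1  1
So g(17) = 1.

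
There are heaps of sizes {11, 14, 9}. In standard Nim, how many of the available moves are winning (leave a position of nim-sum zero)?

3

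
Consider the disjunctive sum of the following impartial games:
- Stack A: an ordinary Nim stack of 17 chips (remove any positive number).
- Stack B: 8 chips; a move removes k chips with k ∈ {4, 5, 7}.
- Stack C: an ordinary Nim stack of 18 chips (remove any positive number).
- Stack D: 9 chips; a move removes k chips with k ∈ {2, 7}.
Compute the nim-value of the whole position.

1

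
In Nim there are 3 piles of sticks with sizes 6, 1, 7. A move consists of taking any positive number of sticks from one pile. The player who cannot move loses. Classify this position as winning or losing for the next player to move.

Losing position

Bitwise XOR of the heap sizes:
  110  (6)
  001  (1)
  111  (7)
  ---
  000  (0)
The nim-sum is 0, so this is a P-position: the player to move is in a losing position under optimal play.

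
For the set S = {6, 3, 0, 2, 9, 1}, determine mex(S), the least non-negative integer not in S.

4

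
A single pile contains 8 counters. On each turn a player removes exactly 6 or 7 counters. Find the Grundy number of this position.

1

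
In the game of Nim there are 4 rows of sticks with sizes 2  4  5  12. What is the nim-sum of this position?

15

Compute the nim-sum pairwise:
2 ^ 4 = 6
6 ^ 5 = 3
3 ^ 12 = 15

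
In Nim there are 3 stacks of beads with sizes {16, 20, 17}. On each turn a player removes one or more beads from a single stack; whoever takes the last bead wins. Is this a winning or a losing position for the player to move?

Winning position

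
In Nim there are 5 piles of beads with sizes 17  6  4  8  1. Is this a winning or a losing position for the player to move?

Write each in binary and XOR column by column:
  10001  (17)
  00110  (6)
  00100  (4)
  01000  (8)
  00001  (1)
  -----
  11010  (26)
The nim-sum is 26 ≠ 0, so this is an N-position: the player to move can win.

Winning position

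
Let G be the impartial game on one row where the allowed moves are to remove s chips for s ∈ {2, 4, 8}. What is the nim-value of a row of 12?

0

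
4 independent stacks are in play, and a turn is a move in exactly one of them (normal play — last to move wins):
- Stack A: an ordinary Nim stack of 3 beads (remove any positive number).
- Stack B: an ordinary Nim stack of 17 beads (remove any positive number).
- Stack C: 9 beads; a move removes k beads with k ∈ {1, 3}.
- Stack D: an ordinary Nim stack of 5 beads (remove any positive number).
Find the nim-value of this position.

22

Stack A is a plain Nim stack of size 3, so its Grundy value is 3.
Stack B is a plain Nim stack of size 17, so its Grundy value is 17.
Grundy values for stack C (subtraction set {1, 3}):
g(0) = mex{} = 0
g(1) = mex{0} = 1
g(2) = mex{1} = 0
g(3) = mex{0} = 1
g(4) = mex{1} = 0
g(5) = mex{0} = 1
g(6) = mex{1} = 0
g(7) = mex{0} = 1
g(8) = mex{1} = 0
g(9) = mex{0} = 1
So g(9) = 1.
Stack D is a plain Nim stack of size 5, so its Grundy value is 5.
By the Sprague-Grundy theorem, the Grundy value of a sum of independent games is the XOR of the component values.
Combined value = 3 XOR 17 XOR 1 XOR 5 = 22.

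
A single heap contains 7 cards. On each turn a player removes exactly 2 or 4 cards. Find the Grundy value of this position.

Build the Grundy sequence with g(k) = mex{g(k−s) : s ∈ {2, 4}, s ≤ k}:
k:     0  1  2  3  4  5  6  7
g(k):  0  0  1  1  2  2  0  0
So g(7) = 0.

0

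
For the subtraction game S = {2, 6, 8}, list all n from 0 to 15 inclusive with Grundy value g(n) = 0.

0, 1, 4, 5, 14, 15

Compute g(0), g(1), … for moves {2, 6, 8}:
k:     0  1  2  3  4  5  6  7  8  9 10 11 12 13 14 15
g(k):  0  0  1  1  0  0  1  1  2  2  3  3  2  2  0  0
The P-positions (g = 0) in 0..15 are 0, 1, 4, 5, 14, 15.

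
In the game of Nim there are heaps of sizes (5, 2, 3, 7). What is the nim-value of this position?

3

Compute the nim-sum pairwise:
5 ^ 2 = 7
7 ^ 3 = 4
4 ^ 7 = 3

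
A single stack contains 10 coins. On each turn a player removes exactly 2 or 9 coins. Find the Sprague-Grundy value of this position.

1

Compute g(0), g(1), … for moves {2, 9}:
k:     0  1  2  3  4  5  6  7  8  9 10
g(k):  0  0  1  1  0  0  1  1  0  2  1
So g(10) = 1.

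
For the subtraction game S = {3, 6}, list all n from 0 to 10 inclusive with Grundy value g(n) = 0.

0, 1, 2, 9, 10

Grundy values for subtraction set {3, 6}:
g(0) = mex{} = 0
g(1) = mex{} = 0
g(2) = mex{} = 0
g(3) = mex{0} = 1
g(4) = mex{0} = 1
g(5) = mex{0} = 1
g(6) = mex{0,1} = 2
g(7) = mex{0,1} = 2
g(8) = mex{0,1} = 2
g(9) = mex{1,2} = 0
g(10) = mex{1,2} = 0
The P-positions (g = 0) in 0..10 are 0, 1, 2, 9, 10.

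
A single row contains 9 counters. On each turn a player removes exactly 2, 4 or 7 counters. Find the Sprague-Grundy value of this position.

0

Grundy values for subtraction set {2, 4, 7}:
g(0) = mex{} = 0
g(1) = mex{} = 0
g(2) = mex{0} = 1
g(3) = mex{0} = 1
g(4) = mex{0,1} = 2
g(5) = mex{0,1} = 2
g(6) = mex{1,2} = 0
g(7) = mex{0,1,2} = 3
g(8) = mex{0,2} = 1
g(9) = mex{1,2,3} = 0
So g(9) = 0.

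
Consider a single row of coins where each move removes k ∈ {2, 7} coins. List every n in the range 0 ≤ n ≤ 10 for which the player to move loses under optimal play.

0, 1, 4, 5, 9, 10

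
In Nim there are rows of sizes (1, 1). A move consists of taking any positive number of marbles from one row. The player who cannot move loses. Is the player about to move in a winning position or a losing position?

Compute the nim-sum pairwise:
1 ⊕ 1 = 0
The nim-sum is 0, so this is a P-position: the player to move is in a losing position under optimal play.

Losing position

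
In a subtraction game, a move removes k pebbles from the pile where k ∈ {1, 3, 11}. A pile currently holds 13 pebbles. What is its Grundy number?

Grundy values for subtraction set {1, 3, 11}:
k:     0  1  2  3  4  5  6  7  8  9 10 11 12 13
g(k):  0  1  0  1  0  1  0  1  0  1  0  1  0  1
So g(13) = 1.

1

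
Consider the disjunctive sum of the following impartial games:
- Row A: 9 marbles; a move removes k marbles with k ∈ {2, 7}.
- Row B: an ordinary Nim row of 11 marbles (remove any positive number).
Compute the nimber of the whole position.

11

For row A, compute g(0), g(1), … with moves {2, 7}:
k:     0  1  2  3  4  5  6  7  8  9
g(k):  0  0  1  1  0  0  1  1  2  0
So g(9) = 0.
Row B is a plain Nim row of size 11, so its Grundy value is 11.
The value of a disjunctive sum is the nim-sum of the parts.
Combined value = 0 XOR 11 = 11.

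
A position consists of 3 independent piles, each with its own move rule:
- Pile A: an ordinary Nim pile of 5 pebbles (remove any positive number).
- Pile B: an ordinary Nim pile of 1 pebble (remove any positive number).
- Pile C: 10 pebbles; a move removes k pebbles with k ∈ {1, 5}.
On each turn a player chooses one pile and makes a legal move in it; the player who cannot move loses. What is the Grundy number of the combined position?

Pile A is a plain Nim pile of size 5, so its Grundy value is 5.
Pile B is a plain Nim pile of size 1, so its Grundy value is 1.
Grundy values for pile C (subtraction set {1, 5}):
k:     0  1  2  3  4  5  6  7  8  9 10
g(k):  0  1  0  1  0  1  0  1  0  1  0
So g(10) = 0.
By the Sprague-Grundy theorem, the Grundy value of a sum of independent games is the XOR of the component values.
Combined value = 5 XOR 1 XOR 0 = 4.

4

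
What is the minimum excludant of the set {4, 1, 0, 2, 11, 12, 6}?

3

The values 0, 1, 2 are all present; 3 is the first non-negative integer missing from the set.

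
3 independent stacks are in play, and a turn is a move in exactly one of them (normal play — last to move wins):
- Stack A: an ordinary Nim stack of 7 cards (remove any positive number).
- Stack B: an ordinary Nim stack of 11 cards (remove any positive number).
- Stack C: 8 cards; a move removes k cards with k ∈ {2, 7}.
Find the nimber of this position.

Stack A is a plain Nim stack of size 7, so its Grundy value is 7.
Stack B is a plain Nim stack of size 11, so its Grundy value is 11.
For stack C, compute g(0), g(1), … with moves {2, 7}:
k:     0  1  2  3  4  5  6  7  8
g(k):  0  0  1  1  0  0  1  1  2
So g(8) = 2.
The value of a disjunctive sum is the nim-sum of the parts.
Combined value = 7 ⊕ 11 ⊕ 2 = 14.

14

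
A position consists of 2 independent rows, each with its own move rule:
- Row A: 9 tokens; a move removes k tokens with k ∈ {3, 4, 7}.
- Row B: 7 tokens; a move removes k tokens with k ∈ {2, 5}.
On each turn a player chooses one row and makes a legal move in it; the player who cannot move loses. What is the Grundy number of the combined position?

3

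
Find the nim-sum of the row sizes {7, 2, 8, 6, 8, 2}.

Compute the nim-sum pairwise:
7 ⊕ 2 = 5
5 ⊕ 8 = 13
13 ⊕ 6 = 11
11 ⊕ 8 = 3
3 ⊕ 2 = 1

1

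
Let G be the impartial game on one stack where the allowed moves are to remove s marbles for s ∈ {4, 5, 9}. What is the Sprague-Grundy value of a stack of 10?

2

Build the Grundy sequence with g(k) = mex{g(k−s) : s ∈ {4, 5, 9}, s ≤ k}:
g(0) = mex{} = 0
g(1) = mex{} = 0
g(2) = mex{} = 0
g(3) = mex{} = 0
g(4) = mex{0} = 1
g(5) = mex{0} = 1
g(6) = mex{0} = 1
g(7) = mex{0} = 1
g(8) = mex{0,1} = 2
g(9) = mex{0,1} = 2
g(10) = mex{0,1} = 2
So g(10) = 2.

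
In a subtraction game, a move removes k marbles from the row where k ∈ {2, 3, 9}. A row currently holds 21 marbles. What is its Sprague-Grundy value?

2

Grundy values for subtraction set {2, 3, 9}:
k:     0  1  2  3  4  5  6  7  8  9 10 11 12 13 14 15 16 17 18 19 20 21
g(k):  0  0  1  1  2  0  0  1  1  2  2  0  0  1  1  2  0  0  1  1  2  2
So g(21) = 2.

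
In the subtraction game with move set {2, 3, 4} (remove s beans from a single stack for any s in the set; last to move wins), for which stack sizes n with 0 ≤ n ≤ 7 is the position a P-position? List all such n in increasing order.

Compute g(0), g(1), … for moves {2, 3, 4}:
k:     0  1  2  3  4  5  6  7
g(k):  0  0  1  1  2  2  0  0
The P-positions (g = 0) in 0..7 are 0, 1, 6, 7.

0, 1, 6, 7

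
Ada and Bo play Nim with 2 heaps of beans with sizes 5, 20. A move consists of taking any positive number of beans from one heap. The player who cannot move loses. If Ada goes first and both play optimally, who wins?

Write each in binary and XOR column by column:
  00101  (5)
  10100  (20)
  -----
  10001  (17)
The nim-sum is 17 ≠ 0, so this is an N-position: the player to move can win; Ada has a winning move.

Ada wins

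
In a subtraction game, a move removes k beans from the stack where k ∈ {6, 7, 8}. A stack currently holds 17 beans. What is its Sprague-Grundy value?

0

Grundy values for subtraction set {6, 7, 8}:
k:     0  1  2  3  4  5  6  7  8  9 10 11 12 13 14 15 16 17
g(k):  0  0  0  0  0  0  1  1  1  1  1  1  2  2  0  0  0  0
So g(17) = 0.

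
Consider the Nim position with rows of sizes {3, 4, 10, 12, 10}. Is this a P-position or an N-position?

Bitwise XOR of the heap sizes:
  0011  (3)
  0100  (4)
  1010  (10)
  1100  (12)
  1010  (10)
  ----
  1011  (11)
The nim-sum is 11 ≠ 0, so this is an N-position: the player to move can win.

N-position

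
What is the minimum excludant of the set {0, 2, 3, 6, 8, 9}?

0 is in the set but 1 is not, so the mex is 1.

1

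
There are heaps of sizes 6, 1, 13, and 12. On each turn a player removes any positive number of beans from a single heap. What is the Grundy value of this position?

6

Nim-sum: 6 ⊕ 1 ⊕ 13 ⊕ 12 = 6.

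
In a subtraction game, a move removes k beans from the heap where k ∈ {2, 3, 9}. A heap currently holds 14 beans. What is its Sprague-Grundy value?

1

Grundy values for subtraction set {2, 3, 9}:
g(0) = mex{} = 0
g(1) = mex{} = 0
g(2) = mex{0} = 1
g(3) = mex{0} = 1
g(4) = mex{0,1} = 2
g(5) = mex{1} = 0
g(6) = mex{1,2} = 0
g(7) = mex{0,2} = 1
g(8) = mex{0} = 1
g(9) = mex{0,1} = 2
g(10) = mex{0,1} = 2
g(11) = mex{1,2} = 0
g(12) = mex{1,2} = 0
g(13) = mex{0,2} = 1
g(14) = mex{0} = 1
So g(14) = 1.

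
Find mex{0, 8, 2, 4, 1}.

The values 0, 1, 2 are all present; 3 is the first non-negative integer missing from the set.

3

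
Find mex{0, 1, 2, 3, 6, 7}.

The values 0, 1, 2, 3 are all present; 4 is the first non-negative integer missing from the set.

4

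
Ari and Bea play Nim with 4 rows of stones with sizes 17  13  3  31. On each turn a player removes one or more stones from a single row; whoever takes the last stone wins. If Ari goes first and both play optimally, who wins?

Bitwise XOR of the heap sizes:
  10001  (17)
  01101  (13)
  00011  (3)
  11111  (31)
  -----
  00000  (0)
The nim-sum is 0, so this is a P-position: the player to move is in a losing position under optimal play; Ari is about to move from it and so loses — Bea wins.

Bea wins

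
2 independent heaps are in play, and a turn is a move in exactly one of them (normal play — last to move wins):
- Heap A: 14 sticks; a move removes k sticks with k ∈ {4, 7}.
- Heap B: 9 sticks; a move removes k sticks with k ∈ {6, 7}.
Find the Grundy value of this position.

1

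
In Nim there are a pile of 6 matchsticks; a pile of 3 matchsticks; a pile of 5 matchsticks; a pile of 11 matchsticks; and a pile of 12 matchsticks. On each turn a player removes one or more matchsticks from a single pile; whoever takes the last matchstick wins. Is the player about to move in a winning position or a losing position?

Nim-sum: 6 ⊕ 3 ⊕ 5 ⊕ 11 ⊕ 12 = 7.
The nim-sum is 7 ≠ 0, so this is an N-position: the player to move can win.

Winning position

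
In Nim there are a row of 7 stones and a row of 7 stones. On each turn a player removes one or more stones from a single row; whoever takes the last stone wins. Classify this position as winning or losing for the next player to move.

Losing position

Nim-sum: 7 XOR 7 = 0.
The nim-sum is 0, so this is a P-position: the player to move is in a losing position under optimal play.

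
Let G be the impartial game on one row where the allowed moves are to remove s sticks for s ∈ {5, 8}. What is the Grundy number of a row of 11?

Grundy values for subtraction set {5, 8}:
g(0) = mex{} = 0
g(1) = mex{} = 0
g(2) = mex{} = 0
g(3) = mex{} = 0
g(4) = mex{} = 0
g(5) = mex{0} = 1
g(6) = mex{0} = 1
g(7) = mex{0} = 1
g(8) = mex{0} = 1
g(9) = mex{0} = 1
g(10) = mex{0,1} = 2
g(11) = mex{0,1} = 2
So g(11) = 2.

2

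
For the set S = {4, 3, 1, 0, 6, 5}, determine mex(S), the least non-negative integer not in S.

The values 0, 1 are all present; 2 is the first non-negative integer missing from the set.

2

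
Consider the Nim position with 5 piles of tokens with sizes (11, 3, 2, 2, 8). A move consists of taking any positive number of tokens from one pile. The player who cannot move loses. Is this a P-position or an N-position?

Compute the nim-sum pairwise:
11 ^ 3 = 8
8 ^ 2 = 10
10 ^ 2 = 8
8 ^ 8 = 0
The nim-sum is 0, so this is a P-position: the player to move is in a losing position under optimal play.

P-position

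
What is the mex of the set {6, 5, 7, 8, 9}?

0 is not in the set, so the mex is 0.

0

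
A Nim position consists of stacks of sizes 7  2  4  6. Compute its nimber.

Compute the nim-sum pairwise:
7 XOR 2 = 5
5 XOR 4 = 1
1 XOR 6 = 7

7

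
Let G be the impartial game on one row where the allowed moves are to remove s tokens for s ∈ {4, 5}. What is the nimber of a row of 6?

1

Grundy values for subtraction set {4, 5}:
g(0) = mex{} = 0
g(1) = mex{} = 0
g(2) = mex{} = 0
g(3) = mex{} = 0
g(4) = mex{0} = 1
g(5) = mex{0} = 1
g(6) = mex{0} = 1
So g(6) = 1.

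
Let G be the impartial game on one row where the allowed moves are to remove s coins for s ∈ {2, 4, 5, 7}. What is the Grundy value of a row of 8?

Compute g(0), g(1), … for moves {2, 4, 5, 7}:
k:     0  1  2  3  4  5  6  7  8
g(k):  0  0  1  1  2  2  3  3  4
So g(8) = 4.

4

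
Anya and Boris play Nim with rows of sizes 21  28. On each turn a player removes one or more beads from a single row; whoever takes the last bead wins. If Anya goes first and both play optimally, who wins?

Compute the nim-sum pairwise:
21 ⊕ 28 = 9
The nim-sum is 9 ≠ 0, so this is an N-position: the player to move can win; Anya has a winning move.

Anya wins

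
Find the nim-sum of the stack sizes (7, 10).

Compute the nim-sum pairwise:
7 XOR 10 = 13

13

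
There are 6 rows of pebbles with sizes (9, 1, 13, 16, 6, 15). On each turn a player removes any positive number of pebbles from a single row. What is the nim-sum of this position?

In binary:
  01001  (9)
  00001  (1)
  01101  (13)
  10000  (16)
  00110  (6)
  01111  (15)
  -----
  11100  (28)

28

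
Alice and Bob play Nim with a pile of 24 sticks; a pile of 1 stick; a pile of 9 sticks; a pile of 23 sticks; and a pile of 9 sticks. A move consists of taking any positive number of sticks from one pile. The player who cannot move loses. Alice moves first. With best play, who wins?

Alice wins

In binary:
  11000  (24)
  00001  (1)
  01001  (9)
  10111  (23)
  01001  (9)
  -----
  01110  (14)
The nim-sum is 14 ≠ 0, so this is an N-position: the player to move can win; Alice has a winning move.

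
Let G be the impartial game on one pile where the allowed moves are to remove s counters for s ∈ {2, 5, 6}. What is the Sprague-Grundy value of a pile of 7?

Grundy values for subtraction set {2, 5, 6}:
k:     0  1  2  3  4  5  6  7
g(k):  0  0  1  1  0  2  1  3
So g(7) = 3.

3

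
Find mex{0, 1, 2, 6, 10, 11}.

The values 0, 1, 2 are all present; 3 is the first non-negative integer missing from the set.

3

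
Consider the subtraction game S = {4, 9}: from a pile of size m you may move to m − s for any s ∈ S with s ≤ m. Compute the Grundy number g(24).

2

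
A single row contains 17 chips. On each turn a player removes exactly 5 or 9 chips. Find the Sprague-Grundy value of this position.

0

Compute g(0), g(1), … for moves {5, 9}:
k:     0  1  2  3  4  5  6  7  8  9 10 11 12 13 14 15 16 17
g(k):  0  0  0  0  0  1  1  1  1  1  2  2  2  2  0  0  0  0
So g(17) = 0.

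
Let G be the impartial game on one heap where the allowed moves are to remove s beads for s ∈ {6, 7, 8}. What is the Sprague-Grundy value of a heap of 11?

1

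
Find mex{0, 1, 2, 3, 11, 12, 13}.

4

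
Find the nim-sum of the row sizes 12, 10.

6

In binary:
  1100  (12)
  1010  (10)
  ----
  0110  (6)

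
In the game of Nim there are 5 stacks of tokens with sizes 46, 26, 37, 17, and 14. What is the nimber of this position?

14

Compute the nim-sum pairwise:
46 XOR 26 = 52
52 XOR 37 = 17
17 XOR 17 = 0
0 XOR 14 = 14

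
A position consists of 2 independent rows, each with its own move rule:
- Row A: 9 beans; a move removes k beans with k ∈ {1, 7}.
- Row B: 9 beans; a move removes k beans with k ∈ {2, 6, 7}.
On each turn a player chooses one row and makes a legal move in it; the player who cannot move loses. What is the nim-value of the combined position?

1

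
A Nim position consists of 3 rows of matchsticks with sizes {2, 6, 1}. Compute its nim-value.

5

Nim-sum: 2 XOR 6 XOR 1 = 5.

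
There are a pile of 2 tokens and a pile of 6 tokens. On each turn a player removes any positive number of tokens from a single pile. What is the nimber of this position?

4

Compute the nim-sum pairwise:
2 ⊕ 6 = 4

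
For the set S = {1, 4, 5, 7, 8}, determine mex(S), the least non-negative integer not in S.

0 is not in the set, so the mex is 0.

0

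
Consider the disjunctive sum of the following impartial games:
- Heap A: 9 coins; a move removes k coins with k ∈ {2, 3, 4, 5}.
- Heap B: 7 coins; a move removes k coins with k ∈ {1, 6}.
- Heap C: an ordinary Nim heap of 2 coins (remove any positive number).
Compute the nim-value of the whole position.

3

For heap A, compute g(0), g(1), … with moves {2, 3, 4, 5}:
k:     0  1  2  3  4  5  6  7  8  9
g(k):  0  0  1  1  2  2  3  0  0  1
So g(9) = 1.
For heap B, compute g(0), g(1), … with moves {1, 6}:
g(0) = mex{} = 0
g(1) = mex{0} = 1
g(2) = mex{1} = 0
g(3) = mex{0} = 1
g(4) = mex{1} = 0
g(5) = mex{0} = 1
g(6) = mex{0,1} = 2
g(7) = mex{1,2} = 0
So g(7) = 0.
Heap C is a plain Nim heap of size 2, so its Grundy value is 2.
The value of a disjunctive sum is the nim-sum of the parts.
Combined value = 1 ⊕ 0 ⊕ 2 = 3.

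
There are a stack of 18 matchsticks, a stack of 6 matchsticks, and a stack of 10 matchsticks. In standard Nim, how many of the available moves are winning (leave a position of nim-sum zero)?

Nim-sum: 18 ⊕ 6 ⊕ 10 = 30.
The overall nim-sum is X = 30. A stack of size p has a winning move iff p XOR X < p (reduce it to p XOR X).
  18: 18 XOR 30 = 12 < 18 — winning move (to 12).
  6: 6 XOR 30 = 24 ≥ 6 — no move.
  10: 10 XOR 30 = 20 ≥ 10 — no move.
That gives 1 winning move.

1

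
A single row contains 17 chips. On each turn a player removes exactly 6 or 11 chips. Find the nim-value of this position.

0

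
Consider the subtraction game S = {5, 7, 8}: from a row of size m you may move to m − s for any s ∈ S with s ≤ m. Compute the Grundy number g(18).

1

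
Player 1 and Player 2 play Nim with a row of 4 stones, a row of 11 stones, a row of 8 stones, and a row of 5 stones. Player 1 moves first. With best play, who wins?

Compute the nim-sum pairwise:
4 ⊕ 11 = 15
15 ⊕ 8 = 7
7 ⊕ 5 = 2
The nim-sum is 2 ≠ 0, so this is an N-position: the player to move can win; Player 1 has a winning move.

Player 1 wins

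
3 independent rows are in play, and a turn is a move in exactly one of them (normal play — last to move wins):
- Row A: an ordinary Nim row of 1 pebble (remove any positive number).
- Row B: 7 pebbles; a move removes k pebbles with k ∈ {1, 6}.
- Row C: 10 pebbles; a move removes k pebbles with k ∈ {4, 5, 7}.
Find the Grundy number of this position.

Row A is a plain Nim row of size 1, so its Grundy value is 1.
For row B, compute g(0), g(1), … with moves {1, 6}:
k:     0  1  2  3  4  5  6  7
g(k):  0  1  0  1  0  1  2  0
So g(7) = 0.
For row C, compute g(0), g(1), … with moves {4, 5, 7}:
k:     0  1  2  3  4  5  6  7  8  9 10
g(k):  0  0  0  0  1  1  1  1  2  2  2
So g(10) = 2.
The value of a disjunctive sum is the nim-sum of the parts.
Combined value = 1 XOR 0 XOR 2 = 3.

3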